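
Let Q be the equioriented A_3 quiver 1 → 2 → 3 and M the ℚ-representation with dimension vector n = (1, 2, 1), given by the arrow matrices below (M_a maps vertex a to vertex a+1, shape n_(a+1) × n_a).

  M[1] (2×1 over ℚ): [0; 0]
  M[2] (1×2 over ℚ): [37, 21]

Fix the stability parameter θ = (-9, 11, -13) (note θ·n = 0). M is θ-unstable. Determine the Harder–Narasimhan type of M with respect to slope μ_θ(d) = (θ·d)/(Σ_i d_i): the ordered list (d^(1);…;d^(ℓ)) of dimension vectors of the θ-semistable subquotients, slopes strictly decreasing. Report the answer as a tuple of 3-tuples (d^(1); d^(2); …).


Barcode: M ≅ I[1,1], I[2,2], I[2,3]. HN layers by μ_θ (3 steps, strictly decreasing):
  μ^(1)=11; μ^(2)=-1; μ^(3)=-9

((0, 1, 0); (0, 1, 1); (1, 0, 0))


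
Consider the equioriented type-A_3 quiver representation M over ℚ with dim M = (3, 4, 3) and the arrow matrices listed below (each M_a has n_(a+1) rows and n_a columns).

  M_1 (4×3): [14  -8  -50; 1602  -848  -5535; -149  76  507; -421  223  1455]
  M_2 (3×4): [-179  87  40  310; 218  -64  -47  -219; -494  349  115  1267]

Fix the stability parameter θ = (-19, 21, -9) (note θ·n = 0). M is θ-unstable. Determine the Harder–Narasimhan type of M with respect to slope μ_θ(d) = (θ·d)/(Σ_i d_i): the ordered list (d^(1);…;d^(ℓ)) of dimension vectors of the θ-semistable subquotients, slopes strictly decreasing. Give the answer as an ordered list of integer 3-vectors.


Barcode: M ≅ I[1,3]^3, I[2,2]. HN layers by μ_θ (3 steps, strictly decreasing):
  μ^(1)=21; μ^(2)=6; μ^(3)=-19

((0, 1, 0); (0, 3, 3); (3, 0, 0))


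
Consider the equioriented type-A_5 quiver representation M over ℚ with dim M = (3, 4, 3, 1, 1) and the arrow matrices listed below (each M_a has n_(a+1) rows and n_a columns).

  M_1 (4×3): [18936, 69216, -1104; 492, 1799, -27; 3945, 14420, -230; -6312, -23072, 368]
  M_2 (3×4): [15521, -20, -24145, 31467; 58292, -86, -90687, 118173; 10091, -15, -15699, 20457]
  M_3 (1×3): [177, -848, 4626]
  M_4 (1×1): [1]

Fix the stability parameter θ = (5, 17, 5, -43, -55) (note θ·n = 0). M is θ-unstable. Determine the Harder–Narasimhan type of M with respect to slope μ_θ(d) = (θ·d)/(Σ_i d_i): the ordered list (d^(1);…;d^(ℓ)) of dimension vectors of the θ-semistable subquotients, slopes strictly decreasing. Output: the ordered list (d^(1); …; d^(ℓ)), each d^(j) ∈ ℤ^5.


Interval decomposition of M: I[1,1], I[1,3], I[1,5], I[2,2], I[2,3].
HN type (ℓ=4): μ^(1)=17; μ^(2)=11; μ^(3)=5; μ^(4)=-71/5

((0, 1, 0, 0, 0); (0, 2, 2, 0, 0); (2, 0, 0, 0, 0); (1, 1, 1, 1, 1))


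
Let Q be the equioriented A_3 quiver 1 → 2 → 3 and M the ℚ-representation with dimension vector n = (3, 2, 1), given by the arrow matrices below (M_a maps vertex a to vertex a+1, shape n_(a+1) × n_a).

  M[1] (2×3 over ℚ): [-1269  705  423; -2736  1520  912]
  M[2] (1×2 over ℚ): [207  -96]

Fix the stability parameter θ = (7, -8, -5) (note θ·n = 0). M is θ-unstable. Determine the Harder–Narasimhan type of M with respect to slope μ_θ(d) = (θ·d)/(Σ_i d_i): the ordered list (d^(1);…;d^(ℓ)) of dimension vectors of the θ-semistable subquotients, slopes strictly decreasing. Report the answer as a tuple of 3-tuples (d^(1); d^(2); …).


Barcode: M ≅ I[1,1]^2, I[1,3], I[2,2]. HN layers by μ_θ (3 steps, strictly decreasing):
  μ^(1)=7; μ^(2)=-2; μ^(3)=-8

((2, 0, 0); (1, 1, 1); (0, 1, 0))


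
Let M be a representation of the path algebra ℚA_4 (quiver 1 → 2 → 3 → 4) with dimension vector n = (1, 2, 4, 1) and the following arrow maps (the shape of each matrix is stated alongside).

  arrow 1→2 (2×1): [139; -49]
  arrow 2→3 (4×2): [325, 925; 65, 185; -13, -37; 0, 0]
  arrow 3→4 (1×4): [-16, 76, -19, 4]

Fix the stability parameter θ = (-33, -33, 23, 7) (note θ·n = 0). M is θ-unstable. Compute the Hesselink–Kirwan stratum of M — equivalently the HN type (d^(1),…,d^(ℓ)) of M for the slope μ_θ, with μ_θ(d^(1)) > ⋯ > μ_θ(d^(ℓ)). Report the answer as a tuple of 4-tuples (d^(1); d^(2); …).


Barcode: M ≅ I[1,4], I[2,2], I[3,3]^3. HN layers by μ_θ (3 steps, strictly decreasing):
  μ^(1)=23; μ^(2)=15; μ^(3)=-33

((0, 0, 3, 0); (0, 0, 1, 1); (1, 2, 0, 0))


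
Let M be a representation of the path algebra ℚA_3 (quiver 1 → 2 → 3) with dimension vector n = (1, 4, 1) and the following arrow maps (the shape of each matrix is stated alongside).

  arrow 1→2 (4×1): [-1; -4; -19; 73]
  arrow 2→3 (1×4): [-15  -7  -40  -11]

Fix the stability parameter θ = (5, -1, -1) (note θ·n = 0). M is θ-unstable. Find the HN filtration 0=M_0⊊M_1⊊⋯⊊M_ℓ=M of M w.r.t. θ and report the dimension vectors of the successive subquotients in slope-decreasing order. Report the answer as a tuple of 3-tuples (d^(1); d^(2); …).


Interval decomposition of M: I[1,2], I[2,2]^2, I[2,3].
HN type (ℓ=2): μ^(1)=2; μ^(2)=-1

((1, 1, 0); (0, 3, 1))


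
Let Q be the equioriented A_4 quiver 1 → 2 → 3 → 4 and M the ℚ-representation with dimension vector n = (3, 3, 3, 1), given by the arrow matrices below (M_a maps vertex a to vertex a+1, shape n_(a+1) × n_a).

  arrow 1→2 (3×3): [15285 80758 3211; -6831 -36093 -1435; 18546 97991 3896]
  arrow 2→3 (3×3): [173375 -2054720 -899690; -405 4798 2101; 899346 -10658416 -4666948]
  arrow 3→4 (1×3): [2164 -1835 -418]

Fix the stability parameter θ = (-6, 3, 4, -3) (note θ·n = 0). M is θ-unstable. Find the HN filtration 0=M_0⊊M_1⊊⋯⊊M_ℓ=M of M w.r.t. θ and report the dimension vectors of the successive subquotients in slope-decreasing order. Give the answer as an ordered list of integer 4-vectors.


Barcode: M ≅ I[1,1], I[1,3], I[1,4], I[2,2], I[3,3]. HN layers by μ_θ (4 steps, strictly decreasing):
  μ^(1)=4; μ^(2)=3; μ^(3)=4/3; μ^(4)=-6

((0, 0, 2, 0); (0, 2, 0, 0); (0, 1, 1, 1); (3, 0, 0, 0))


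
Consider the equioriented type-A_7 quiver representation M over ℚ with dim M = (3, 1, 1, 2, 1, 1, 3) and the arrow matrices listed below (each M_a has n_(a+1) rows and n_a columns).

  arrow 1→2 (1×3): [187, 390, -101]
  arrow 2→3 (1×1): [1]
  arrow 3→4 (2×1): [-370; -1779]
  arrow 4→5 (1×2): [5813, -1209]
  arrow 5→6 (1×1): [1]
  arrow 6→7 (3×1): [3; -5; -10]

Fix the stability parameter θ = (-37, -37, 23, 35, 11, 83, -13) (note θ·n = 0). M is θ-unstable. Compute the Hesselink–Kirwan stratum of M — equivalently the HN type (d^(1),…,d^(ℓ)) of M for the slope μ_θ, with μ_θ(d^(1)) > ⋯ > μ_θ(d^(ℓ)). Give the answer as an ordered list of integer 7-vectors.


Interval decomposition of M: I[1,1]^2, I[1,7], I[4,4], I[7,7]^2.
HN type (ℓ=4): μ^(1)=35; μ^(2)=23; μ^(3)=-13; μ^(4)=-37

((0, 0, 0, 1, 0, 1, 1); (0, 0, 1, 1, 1, 0, 0); (0, 0, 0, 0, 0, 0, 2); (3, 1, 0, 0, 0, 0, 0))


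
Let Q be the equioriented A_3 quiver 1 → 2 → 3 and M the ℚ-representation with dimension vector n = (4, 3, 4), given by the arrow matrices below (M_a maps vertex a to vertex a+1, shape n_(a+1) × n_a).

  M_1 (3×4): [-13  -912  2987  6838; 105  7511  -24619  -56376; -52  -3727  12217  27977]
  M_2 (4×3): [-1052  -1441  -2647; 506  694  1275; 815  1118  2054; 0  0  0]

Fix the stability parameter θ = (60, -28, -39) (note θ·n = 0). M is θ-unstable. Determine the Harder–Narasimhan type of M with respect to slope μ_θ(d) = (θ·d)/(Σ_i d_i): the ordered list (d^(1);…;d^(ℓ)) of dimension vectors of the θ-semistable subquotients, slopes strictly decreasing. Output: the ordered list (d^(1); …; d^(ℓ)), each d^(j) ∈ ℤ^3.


Via rank(M_{q-1}∘⋯∘M_p): M ≅ I[1,1], I[1,3]^3, I[3,3].
μ_θ-semistable layers: μ^(1)=60; μ^(2)=-7/3; μ^(3)=-39

((1, 0, 0); (3, 3, 3); (0, 0, 1))


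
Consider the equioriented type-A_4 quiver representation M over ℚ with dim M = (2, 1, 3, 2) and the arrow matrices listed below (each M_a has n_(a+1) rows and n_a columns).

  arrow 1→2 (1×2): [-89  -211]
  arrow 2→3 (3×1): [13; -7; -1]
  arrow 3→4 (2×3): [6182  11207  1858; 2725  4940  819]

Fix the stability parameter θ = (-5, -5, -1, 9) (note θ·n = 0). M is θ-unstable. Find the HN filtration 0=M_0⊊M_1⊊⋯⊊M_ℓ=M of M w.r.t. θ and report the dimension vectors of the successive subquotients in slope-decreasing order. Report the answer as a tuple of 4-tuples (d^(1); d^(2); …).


Barcode: M ≅ I[1,1], I[1,4], I[3,3], I[3,4]. HN layers by μ_θ (3 steps, strictly decreasing):
  μ^(1)=9; μ^(2)=-1; μ^(3)=-5

((0, 0, 0, 2); (0, 0, 3, 0); (2, 1, 0, 0))


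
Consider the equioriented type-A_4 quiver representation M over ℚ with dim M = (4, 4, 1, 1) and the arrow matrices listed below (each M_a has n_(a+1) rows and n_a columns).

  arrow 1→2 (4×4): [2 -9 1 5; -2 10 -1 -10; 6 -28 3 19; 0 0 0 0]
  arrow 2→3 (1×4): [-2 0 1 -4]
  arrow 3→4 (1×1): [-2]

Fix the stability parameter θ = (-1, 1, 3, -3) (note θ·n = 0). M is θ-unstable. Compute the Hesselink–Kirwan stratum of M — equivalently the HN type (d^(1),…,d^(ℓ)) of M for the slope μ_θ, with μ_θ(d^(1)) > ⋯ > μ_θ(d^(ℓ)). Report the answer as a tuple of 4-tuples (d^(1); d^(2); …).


Interval decomposition of M: I[1,1], I[1,2]^2, I[1,4], I[2,2].
HN type (ℓ=3): μ^(1)=1; μ^(2)=1/3; μ^(3)=-1

((0, 3, 0, 0); (0, 1, 1, 1); (4, 0, 0, 0))


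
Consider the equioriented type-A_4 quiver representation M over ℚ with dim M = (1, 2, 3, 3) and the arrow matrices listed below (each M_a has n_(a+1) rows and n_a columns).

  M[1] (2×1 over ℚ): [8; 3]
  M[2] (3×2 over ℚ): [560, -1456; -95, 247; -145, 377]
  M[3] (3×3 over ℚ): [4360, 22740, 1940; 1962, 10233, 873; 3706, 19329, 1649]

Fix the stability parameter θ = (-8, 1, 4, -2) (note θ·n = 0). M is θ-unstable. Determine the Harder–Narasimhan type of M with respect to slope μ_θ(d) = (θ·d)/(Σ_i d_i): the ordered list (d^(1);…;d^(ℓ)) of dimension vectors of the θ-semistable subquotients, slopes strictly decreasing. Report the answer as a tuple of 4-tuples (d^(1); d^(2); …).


Barcode: M ≅ I[1,3], I[2,2], I[3,3], I[3,4], I[4,4]^2. HN layers by μ_θ (4 steps, strictly decreasing):
  μ^(1)=4; μ^(2)=1; μ^(3)=-2; μ^(4)=-8

((0, 0, 2, 0); (0, 2, 1, 1); (0, 0, 0, 2); (1, 0, 0, 0))


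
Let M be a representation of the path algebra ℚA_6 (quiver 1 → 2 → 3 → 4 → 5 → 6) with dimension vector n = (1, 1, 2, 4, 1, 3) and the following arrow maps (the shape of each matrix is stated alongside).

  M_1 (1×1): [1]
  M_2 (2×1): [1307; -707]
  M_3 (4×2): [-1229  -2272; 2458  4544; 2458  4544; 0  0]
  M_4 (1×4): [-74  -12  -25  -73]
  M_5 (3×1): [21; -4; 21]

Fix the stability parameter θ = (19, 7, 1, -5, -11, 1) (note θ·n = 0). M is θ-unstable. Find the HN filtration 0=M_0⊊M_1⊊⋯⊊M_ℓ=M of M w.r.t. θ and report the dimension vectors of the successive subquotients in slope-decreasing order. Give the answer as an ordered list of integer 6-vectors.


Interval decomposition of M: I[1,4], I[3,3], I[4,4]^2, I[4,6], I[6,6]^2.
HN type (ℓ=4): μ^(1)=11/2; μ^(2)=1; μ^(3)=-5; μ^(4)=-8

((1, 1, 1, 1, 0, 0); (0, 0, 1, 0, 0, 3); (0, 0, 0, 2, 0, 0); (0, 0, 0, 1, 1, 0))


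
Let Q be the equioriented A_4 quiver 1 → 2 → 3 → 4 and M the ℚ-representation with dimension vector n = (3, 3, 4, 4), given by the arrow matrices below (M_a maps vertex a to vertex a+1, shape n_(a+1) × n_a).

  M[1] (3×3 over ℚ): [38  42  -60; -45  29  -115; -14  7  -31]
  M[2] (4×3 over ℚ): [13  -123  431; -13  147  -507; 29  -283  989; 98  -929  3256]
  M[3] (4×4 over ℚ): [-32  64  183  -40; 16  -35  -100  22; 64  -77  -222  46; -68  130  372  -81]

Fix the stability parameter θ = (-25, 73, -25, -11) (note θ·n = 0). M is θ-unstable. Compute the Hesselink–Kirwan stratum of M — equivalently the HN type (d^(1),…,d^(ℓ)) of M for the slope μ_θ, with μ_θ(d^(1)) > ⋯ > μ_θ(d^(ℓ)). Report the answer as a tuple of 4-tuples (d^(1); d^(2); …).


Interval decomposition of M: I[1,4]^3, I[3,3], I[4,4].
HN type (ℓ=3): μ^(1)=37/3; μ^(2)=-11; μ^(3)=-25

((0, 3, 3, 3); (0, 0, 0, 1); (3, 0, 1, 0))


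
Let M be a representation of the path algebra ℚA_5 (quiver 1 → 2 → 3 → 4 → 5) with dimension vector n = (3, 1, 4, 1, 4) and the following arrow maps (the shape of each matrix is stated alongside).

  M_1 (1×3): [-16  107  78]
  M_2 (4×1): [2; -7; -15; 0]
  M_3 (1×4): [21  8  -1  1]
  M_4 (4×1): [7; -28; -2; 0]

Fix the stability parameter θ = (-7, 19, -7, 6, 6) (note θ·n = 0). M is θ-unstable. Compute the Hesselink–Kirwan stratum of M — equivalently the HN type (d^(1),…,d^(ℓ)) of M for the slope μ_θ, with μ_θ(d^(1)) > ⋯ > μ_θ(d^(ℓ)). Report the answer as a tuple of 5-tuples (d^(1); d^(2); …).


Via rank(M_{q-1}∘⋯∘M_p): M ≅ I[1,1]^2, I[1,5], I[3,3]^3, I[5,5]^3.
μ_θ-semistable layers: μ^(1)=6; μ^(2)=-7

((0, 1, 1, 1, 4); (3, 0, 3, 0, 0))


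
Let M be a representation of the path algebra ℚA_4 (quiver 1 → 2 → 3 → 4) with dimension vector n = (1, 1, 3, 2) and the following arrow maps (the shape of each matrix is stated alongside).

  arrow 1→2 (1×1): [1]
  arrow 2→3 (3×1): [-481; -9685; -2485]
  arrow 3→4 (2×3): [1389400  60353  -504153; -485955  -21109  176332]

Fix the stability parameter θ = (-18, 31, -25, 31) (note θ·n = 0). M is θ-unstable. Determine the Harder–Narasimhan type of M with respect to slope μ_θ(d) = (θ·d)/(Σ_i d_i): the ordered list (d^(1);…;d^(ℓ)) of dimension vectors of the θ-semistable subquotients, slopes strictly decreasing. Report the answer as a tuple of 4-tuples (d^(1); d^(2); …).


Via rank(M_{q-1}∘⋯∘M_p): M ≅ I[1,3], I[3,4]^2.
μ_θ-semistable layers: μ^(1)=31; μ^(2)=3; μ^(3)=-18; μ^(4)=-25

((0, 0, 0, 2); (0, 1, 1, 0); (1, 0, 0, 0); (0, 0, 2, 0))


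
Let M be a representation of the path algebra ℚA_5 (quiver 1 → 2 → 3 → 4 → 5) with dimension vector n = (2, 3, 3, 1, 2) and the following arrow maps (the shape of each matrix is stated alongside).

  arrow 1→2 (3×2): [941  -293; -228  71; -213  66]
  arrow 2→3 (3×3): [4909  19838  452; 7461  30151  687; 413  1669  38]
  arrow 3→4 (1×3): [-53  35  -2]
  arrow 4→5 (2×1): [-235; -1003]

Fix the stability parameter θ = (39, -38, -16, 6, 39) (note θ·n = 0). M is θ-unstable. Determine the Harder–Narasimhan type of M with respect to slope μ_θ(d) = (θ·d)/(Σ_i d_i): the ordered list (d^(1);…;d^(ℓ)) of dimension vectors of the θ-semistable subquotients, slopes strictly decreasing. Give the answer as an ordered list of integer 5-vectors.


Barcode: M ≅ I[1,3], I[1,5], I[2,3], I[5,5]. HN layers by μ_θ (5 steps, strictly decreasing):
  μ^(1)=39; μ^(2)=6; μ^(3)=-5; μ^(4)=-16; μ^(5)=-38

((0, 0, 0, 0, 2); (0, 0, 0, 1, 0); (2, 2, 2, 0, 0); (0, 0, 1, 0, 0); (0, 1, 0, 0, 0))


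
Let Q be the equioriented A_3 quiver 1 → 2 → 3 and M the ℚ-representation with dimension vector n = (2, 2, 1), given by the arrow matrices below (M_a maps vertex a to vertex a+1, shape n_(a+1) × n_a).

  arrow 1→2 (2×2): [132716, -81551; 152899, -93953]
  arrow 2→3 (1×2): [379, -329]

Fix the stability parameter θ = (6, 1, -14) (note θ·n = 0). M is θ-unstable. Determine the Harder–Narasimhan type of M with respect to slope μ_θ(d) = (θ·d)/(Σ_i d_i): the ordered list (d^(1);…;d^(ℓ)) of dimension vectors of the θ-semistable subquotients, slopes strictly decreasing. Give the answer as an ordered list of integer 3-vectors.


Via rank(M_{q-1}∘⋯∘M_p): M ≅ I[1,2], I[1,3].
μ_θ-semistable layers: μ^(1)=7/2; μ^(2)=-7/3

((1, 1, 0); (1, 1, 1))


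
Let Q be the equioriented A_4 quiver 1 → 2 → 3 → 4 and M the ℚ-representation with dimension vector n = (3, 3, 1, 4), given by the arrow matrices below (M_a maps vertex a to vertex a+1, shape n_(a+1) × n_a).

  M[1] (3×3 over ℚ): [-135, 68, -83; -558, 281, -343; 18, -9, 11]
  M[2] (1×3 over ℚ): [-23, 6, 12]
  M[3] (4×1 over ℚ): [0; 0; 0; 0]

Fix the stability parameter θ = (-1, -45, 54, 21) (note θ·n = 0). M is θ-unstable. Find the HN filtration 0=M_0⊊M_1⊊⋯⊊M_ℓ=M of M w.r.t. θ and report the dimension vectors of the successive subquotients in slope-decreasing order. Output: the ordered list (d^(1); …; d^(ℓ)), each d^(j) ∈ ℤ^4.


Via rank(M_{q-1}∘⋯∘M_p): M ≅ I[1,1], I[1,2], I[1,3], I[2,2], I[4,4]^4.
μ_θ-semistable layers: μ^(1)=54; μ^(2)=21; μ^(3)=-1; μ^(4)=-23; μ^(5)=-45

((0, 0, 1, 0); (0, 0, 0, 4); (1, 0, 0, 0); (2, 2, 0, 0); (0, 1, 0, 0))


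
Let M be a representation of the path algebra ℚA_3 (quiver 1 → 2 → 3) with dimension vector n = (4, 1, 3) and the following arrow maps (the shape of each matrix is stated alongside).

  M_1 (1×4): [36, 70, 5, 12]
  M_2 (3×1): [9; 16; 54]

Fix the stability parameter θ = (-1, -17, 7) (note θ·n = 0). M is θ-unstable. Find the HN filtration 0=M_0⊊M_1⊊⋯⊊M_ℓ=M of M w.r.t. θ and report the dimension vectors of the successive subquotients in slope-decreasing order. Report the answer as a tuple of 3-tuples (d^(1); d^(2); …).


Barcode: M ≅ I[1,1]^3, I[1,3], I[3,3]^2. HN layers by μ_θ (3 steps, strictly decreasing):
  μ^(1)=7; μ^(2)=-1; μ^(3)=-9

((0, 0, 3); (3, 0, 0); (1, 1, 0))


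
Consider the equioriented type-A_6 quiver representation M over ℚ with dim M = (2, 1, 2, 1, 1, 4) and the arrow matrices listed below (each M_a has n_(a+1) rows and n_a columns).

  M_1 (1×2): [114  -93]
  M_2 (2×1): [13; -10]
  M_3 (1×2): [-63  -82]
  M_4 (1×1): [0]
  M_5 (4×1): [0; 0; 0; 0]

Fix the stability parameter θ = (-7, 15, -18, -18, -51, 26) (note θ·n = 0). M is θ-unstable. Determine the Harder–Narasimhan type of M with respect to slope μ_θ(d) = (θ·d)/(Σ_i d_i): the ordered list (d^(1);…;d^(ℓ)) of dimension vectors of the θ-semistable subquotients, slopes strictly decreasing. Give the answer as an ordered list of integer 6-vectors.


Interval decomposition of M: I[1,1], I[1,4], I[3,3], I[5,5], I[6,6]^4.
HN type (ℓ=4): μ^(1)=26; μ^(2)=-7; μ^(3)=-18; μ^(4)=-51

((0, 0, 0, 0, 0, 4); (2, 1, 1, 1, 0, 0); (0, 0, 1, 0, 0, 0); (0, 0, 0, 0, 1, 0))


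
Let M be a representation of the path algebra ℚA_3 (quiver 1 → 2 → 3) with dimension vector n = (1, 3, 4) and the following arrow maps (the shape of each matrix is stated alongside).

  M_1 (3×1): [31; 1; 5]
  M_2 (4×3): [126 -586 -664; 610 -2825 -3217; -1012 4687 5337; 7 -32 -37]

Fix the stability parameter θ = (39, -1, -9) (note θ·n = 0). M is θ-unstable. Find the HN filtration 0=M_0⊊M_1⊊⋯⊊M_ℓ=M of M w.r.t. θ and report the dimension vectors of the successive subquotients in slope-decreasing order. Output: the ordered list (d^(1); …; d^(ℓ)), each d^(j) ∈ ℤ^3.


Via rank(M_{q-1}∘⋯∘M_p): M ≅ I[1,2], I[2,3]^2, I[3,3]^2.
μ_θ-semistable layers: μ^(1)=19; μ^(2)=-5; μ^(3)=-9

((1, 1, 0); (0, 2, 2); (0, 0, 2))


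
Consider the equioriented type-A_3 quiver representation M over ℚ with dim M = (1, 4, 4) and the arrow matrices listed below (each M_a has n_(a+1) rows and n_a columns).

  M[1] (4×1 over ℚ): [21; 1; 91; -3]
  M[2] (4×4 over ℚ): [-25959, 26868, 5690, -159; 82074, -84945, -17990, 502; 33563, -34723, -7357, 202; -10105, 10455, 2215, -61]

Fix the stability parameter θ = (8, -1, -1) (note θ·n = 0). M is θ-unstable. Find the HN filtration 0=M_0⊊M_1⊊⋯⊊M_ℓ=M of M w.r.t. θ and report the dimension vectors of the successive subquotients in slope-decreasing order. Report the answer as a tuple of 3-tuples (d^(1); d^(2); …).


Via rank(M_{q-1}∘⋯∘M_p): M ≅ I[1,3], I[2,3]^3.
μ_θ-semistable layers: μ^(1)=2; μ^(2)=-1

((1, 1, 1); (0, 3, 3))


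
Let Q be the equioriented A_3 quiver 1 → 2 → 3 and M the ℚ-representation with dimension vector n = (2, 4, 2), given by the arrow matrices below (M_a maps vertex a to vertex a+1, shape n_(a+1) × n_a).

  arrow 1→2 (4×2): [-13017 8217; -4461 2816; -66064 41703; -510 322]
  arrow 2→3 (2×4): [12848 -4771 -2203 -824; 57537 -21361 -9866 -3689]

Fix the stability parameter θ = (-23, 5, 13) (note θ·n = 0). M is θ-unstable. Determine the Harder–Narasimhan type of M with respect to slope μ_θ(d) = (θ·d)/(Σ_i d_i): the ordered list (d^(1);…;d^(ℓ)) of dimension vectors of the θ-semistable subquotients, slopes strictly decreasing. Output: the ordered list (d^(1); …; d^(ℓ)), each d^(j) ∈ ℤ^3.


Interval decomposition of M: I[1,3]^2, I[2,2]^2.
HN type (ℓ=3): μ^(1)=13; μ^(2)=5; μ^(3)=-23

((0, 0, 2); (0, 4, 0); (2, 0, 0))


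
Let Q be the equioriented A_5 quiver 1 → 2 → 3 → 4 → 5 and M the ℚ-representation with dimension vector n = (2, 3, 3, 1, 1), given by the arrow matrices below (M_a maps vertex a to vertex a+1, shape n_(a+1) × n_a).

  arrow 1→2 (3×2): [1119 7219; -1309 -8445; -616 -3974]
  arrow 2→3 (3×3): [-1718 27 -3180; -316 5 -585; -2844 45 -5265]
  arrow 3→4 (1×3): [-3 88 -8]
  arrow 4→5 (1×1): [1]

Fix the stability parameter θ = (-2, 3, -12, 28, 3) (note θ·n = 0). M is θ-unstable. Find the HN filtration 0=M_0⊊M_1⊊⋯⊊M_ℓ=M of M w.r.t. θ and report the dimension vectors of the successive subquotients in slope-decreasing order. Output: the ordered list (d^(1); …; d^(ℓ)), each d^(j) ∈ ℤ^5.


Via rank(M_{q-1}∘⋯∘M_p): M ≅ I[1,3], I[1,5], I[2,2], I[3,3].
μ_θ-semistable layers: μ^(1)=31/2; μ^(2)=3; μ^(3)=-11/3; μ^(4)=-12

((0, 0, 0, 1, 1); (0, 1, 0, 0, 0); (2, 2, 2, 0, 0); (0, 0, 1, 0, 0))


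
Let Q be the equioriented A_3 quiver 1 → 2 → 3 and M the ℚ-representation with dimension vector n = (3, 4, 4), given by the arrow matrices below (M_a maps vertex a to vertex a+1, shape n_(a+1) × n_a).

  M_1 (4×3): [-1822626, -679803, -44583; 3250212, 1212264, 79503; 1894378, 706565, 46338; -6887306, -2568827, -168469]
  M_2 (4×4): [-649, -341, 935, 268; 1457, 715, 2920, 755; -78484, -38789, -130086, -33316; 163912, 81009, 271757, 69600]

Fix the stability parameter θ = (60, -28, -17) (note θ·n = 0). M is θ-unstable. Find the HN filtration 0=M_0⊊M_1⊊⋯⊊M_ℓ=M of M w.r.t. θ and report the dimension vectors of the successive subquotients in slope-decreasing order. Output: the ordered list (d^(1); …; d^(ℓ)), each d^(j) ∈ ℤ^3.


Interval decomposition of M: I[1,1], I[1,3]^2, I[2,3]^2.
HN type (ℓ=4): μ^(1)=60; μ^(2)=5; μ^(3)=-17; μ^(4)=-28

((1, 0, 0); (2, 2, 2); (0, 0, 2); (0, 2, 0))


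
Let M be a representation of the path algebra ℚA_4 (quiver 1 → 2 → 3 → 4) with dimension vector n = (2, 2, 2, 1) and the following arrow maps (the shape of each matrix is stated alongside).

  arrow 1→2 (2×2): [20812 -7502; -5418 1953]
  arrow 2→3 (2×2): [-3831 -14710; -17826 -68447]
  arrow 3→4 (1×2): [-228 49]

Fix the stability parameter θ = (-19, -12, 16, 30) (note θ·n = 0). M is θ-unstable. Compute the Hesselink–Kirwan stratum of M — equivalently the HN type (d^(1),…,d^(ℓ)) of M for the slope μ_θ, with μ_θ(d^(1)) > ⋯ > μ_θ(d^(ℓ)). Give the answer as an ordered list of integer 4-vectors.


Interval decomposition of M: I[1,1], I[1,4], I[2,3].
HN type (ℓ=4): μ^(1)=30; μ^(2)=16; μ^(3)=-12; μ^(4)=-19

((0, 0, 0, 1); (0, 0, 2, 0); (0, 2, 0, 0); (2, 0, 0, 0))


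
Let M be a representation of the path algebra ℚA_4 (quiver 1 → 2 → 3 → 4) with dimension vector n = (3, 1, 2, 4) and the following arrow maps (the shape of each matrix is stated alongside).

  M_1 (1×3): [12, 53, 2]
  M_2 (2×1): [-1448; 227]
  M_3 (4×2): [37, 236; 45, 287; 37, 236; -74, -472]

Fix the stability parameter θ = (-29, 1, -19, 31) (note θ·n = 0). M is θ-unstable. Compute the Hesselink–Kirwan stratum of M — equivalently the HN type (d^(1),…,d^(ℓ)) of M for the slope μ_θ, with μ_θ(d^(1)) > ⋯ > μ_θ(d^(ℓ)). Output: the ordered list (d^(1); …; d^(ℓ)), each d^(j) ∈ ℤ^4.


Barcode: M ≅ I[1,1]^2, I[1,4], I[3,4], I[4,4]^2. HN layers by μ_θ (4 steps, strictly decreasing):
  μ^(1)=31; μ^(2)=-9; μ^(3)=-19; μ^(4)=-29

((0, 0, 0, 4); (0, 1, 1, 0); (0, 0, 1, 0); (3, 0, 0, 0))


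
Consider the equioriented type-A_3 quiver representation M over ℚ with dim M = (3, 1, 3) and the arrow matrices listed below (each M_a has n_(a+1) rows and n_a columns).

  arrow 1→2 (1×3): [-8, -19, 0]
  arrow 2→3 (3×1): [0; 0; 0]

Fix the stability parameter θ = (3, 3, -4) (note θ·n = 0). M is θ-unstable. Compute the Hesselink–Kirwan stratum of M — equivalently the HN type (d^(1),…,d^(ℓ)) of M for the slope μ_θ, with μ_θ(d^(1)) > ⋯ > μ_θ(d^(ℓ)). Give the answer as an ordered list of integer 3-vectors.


Barcode: M ≅ I[1,1]^2, I[1,2], I[3,3]^3. HN layers by μ_θ (2 steps, strictly decreasing):
  μ^(1)=3; μ^(2)=-4

((3, 1, 0); (0, 0, 3))


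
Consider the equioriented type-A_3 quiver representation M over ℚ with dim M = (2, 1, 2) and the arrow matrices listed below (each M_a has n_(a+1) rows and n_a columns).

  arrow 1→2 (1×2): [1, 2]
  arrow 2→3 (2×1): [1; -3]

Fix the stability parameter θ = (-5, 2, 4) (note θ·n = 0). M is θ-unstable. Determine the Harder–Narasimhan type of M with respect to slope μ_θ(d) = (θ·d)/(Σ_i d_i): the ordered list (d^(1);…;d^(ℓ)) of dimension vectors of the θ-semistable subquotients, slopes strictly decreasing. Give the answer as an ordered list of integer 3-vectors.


Via rank(M_{q-1}∘⋯∘M_p): M ≅ I[1,1], I[1,3], I[3,3].
μ_θ-semistable layers: μ^(1)=4; μ^(2)=2; μ^(3)=-5

((0, 0, 2); (0, 1, 0); (2, 0, 0))


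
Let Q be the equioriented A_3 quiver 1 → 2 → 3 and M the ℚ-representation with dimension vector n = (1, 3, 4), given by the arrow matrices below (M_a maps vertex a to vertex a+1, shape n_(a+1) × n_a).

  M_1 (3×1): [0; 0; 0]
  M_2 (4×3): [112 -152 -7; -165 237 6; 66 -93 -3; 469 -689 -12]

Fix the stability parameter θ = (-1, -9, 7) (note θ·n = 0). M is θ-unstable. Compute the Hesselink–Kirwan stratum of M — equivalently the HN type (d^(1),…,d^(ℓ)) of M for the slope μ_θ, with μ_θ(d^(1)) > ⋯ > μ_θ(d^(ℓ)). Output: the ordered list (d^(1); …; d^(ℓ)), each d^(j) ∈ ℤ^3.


Interval decomposition of M: I[1,1], I[2,3]^3, I[3,3].
HN type (ℓ=3): μ^(1)=7; μ^(2)=-1; μ^(3)=-9

((0, 0, 4); (1, 0, 0); (0, 3, 0))


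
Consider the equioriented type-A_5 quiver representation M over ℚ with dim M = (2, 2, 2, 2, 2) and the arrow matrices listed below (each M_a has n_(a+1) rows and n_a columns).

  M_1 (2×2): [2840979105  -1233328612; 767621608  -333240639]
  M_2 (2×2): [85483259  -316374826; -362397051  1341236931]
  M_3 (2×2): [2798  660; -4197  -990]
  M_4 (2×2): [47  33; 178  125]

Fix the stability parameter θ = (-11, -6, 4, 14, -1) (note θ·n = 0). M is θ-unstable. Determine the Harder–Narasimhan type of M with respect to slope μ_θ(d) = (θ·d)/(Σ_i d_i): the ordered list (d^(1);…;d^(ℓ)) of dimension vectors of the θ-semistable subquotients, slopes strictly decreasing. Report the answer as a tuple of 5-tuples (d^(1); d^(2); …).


Interval decomposition of M: I[1,3], I[1,5], I[4,5].
HN type (ℓ=4): μ^(1)=13/2; μ^(2)=4; μ^(3)=-6; μ^(4)=-11

((0, 0, 0, 2, 2); (0, 0, 2, 0, 0); (0, 2, 0, 0, 0); (2, 0, 0, 0, 0))


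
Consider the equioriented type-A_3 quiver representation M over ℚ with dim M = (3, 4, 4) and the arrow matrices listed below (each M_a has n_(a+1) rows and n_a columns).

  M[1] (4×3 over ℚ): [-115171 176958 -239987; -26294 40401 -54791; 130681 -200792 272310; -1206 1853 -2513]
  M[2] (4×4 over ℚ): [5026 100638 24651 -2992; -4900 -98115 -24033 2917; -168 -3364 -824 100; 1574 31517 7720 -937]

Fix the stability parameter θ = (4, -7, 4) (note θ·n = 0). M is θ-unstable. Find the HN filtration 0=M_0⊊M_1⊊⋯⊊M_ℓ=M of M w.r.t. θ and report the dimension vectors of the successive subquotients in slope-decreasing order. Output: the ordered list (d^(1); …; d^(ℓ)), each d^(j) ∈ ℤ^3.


Via rank(M_{q-1}∘⋯∘M_p): M ≅ I[1,2]^2, I[1,3], I[2,3], I[3,3]^2.
μ_θ-semistable layers: μ^(1)=4; μ^(2)=-3/2; μ^(3)=-7

((0, 0, 4); (3, 3, 0); (0, 1, 0))


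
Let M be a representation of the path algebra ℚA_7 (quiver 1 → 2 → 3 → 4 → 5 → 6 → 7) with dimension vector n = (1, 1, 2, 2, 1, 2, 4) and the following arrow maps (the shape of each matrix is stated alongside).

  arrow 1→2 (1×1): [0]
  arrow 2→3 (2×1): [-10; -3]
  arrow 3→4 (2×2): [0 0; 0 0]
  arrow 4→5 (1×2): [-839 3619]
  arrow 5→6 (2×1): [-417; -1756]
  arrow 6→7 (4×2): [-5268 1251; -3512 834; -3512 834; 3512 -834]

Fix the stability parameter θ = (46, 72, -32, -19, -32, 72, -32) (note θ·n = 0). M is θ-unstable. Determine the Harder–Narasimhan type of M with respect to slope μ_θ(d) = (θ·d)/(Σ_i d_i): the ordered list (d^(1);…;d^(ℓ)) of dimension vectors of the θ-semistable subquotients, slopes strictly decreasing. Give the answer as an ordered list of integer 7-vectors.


Via rank(M_{q-1}∘⋯∘M_p): M ≅ I[1,1], I[2,3], I[3,3], I[4,4], I[4,6], I[6,7], I[7,7]^3.
μ_θ-semistable layers: μ^(1)=72; μ^(2)=46; μ^(3)=20; μ^(4)=-19; μ^(5)=-51/2; μ^(6)=-32

((0, 0, 0, 0, 0, 1, 0); (1, 0, 0, 0, 0, 0, 0); (0, 1, 1, 0, 0, 1, 1); (0, 0, 0, 1, 0, 0, 0); (0, 0, 0, 1, 1, 0, 0); (0, 0, 1, 0, 0, 0, 3))


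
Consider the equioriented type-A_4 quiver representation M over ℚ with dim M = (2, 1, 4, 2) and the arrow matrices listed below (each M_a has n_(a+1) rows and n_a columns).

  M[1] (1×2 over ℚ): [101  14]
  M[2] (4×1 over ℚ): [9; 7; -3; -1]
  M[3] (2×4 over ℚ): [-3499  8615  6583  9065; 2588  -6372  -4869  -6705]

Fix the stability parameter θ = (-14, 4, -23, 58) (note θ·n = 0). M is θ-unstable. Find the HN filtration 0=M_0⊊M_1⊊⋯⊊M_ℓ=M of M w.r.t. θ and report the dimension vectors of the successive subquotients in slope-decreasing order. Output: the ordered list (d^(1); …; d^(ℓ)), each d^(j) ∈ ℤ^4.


Interval decomposition of M: I[1,1], I[1,3], I[3,3], I[3,4]^2.
HN type (ℓ=4): μ^(1)=58; μ^(2)=-19/2; μ^(3)=-14; μ^(4)=-23

((0, 0, 0, 2); (0, 1, 1, 0); (2, 0, 0, 0); (0, 0, 3, 0))


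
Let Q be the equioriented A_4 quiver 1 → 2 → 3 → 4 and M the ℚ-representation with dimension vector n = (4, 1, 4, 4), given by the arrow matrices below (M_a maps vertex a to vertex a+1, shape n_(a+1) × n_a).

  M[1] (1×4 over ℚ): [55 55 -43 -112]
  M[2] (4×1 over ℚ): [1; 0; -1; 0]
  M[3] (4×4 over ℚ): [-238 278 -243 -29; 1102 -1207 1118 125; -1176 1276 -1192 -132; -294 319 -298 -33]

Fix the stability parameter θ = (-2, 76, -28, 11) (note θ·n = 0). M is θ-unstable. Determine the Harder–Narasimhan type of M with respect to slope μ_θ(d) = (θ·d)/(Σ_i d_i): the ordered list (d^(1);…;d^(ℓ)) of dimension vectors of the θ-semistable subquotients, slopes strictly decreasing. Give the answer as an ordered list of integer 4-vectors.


Barcode: M ≅ I[1,1]^3, I[1,4], I[3,3]^2, I[3,4], I[4,4]^2. HN layers by μ_θ (4 steps, strictly decreasing):
  μ^(1)=59/3; μ^(2)=11; μ^(3)=-2; μ^(4)=-28

((0, 1, 1, 1); (0, 0, 0, 3); (4, 0, 0, 0); (0, 0, 3, 0))


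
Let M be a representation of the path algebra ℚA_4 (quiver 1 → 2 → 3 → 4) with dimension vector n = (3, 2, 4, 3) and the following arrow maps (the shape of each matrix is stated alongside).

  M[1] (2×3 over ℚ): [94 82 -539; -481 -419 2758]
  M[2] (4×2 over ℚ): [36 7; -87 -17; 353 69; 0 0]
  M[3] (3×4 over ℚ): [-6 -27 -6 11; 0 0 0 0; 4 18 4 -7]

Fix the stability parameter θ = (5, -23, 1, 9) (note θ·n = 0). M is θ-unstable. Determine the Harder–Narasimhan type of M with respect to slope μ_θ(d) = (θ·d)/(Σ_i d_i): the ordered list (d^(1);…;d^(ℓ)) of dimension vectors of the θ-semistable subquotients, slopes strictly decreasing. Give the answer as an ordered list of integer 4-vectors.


Via rank(M_{q-1}∘⋯∘M_p): M ≅ I[1,1], I[1,3], I[1,4], I[3,3], I[3,4], I[4,4].
μ_θ-semistable layers: μ^(1)=9; μ^(2)=5; μ^(3)=1; μ^(4)=-9

((0, 0, 0, 3); (1, 0, 0, 0); (0, 0, 4, 0); (2, 2, 0, 0))


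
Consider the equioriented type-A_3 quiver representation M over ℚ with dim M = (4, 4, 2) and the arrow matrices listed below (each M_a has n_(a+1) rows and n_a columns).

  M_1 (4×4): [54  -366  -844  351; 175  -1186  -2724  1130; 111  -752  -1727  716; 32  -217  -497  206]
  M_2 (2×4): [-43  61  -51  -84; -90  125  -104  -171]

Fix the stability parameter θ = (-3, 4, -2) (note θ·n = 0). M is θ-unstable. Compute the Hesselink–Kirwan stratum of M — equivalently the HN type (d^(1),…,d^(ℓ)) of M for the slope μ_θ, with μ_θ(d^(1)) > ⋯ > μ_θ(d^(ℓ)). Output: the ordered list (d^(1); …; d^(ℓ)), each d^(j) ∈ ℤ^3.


Barcode: M ≅ I[1,2]^2, I[1,3]^2. HN layers by μ_θ (3 steps, strictly decreasing):
  μ^(1)=4; μ^(2)=1; μ^(3)=-3

((0, 2, 0); (0, 2, 2); (4, 0, 0))


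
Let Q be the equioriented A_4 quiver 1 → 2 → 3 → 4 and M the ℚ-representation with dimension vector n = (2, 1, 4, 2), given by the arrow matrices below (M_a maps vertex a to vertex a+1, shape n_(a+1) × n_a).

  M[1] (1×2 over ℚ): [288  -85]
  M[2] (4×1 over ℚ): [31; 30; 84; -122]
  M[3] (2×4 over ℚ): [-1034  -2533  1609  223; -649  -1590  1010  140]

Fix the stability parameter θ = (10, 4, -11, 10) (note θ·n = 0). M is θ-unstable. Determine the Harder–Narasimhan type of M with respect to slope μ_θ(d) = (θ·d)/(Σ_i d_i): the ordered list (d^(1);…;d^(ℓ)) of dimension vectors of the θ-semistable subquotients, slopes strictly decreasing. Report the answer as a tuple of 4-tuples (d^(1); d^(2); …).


Barcode: M ≅ I[1,1], I[1,4], I[3,3]^2, I[3,4]. HN layers by μ_θ (3 steps, strictly decreasing):
  μ^(1)=10; μ^(2)=1; μ^(3)=-11

((1, 0, 0, 2); (1, 1, 1, 0); (0, 0, 3, 0))


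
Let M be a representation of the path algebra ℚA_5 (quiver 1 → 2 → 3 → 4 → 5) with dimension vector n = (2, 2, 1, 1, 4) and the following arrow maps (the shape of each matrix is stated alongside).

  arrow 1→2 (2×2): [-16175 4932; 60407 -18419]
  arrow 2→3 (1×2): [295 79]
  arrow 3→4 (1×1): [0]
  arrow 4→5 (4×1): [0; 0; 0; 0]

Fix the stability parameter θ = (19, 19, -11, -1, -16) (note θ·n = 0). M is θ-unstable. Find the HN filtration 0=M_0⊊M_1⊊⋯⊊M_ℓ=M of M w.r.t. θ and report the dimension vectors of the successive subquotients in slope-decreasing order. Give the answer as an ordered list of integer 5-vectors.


Interval decomposition of M: I[1,2], I[1,3], I[4,4], I[5,5]^4.
HN type (ℓ=4): μ^(1)=19; μ^(2)=9; μ^(3)=-1; μ^(4)=-16

((1, 1, 0, 0, 0); (1, 1, 1, 0, 0); (0, 0, 0, 1, 0); (0, 0, 0, 0, 4))


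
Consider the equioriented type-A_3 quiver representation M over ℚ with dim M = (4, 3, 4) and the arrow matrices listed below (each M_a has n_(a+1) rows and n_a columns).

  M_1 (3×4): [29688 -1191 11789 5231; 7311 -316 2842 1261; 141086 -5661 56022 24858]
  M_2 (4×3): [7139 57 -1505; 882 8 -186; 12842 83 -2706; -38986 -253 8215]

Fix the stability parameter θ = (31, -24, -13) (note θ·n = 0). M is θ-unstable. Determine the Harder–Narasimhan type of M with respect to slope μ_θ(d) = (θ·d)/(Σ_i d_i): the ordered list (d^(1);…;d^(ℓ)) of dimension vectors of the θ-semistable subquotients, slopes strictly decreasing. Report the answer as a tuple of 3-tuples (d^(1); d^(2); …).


Barcode: M ≅ I[1,1], I[1,3]^3, I[3,3]. HN layers by μ_θ (3 steps, strictly decreasing):
  μ^(1)=31; μ^(2)=-2; μ^(3)=-13

((1, 0, 0); (3, 3, 3); (0, 0, 1))


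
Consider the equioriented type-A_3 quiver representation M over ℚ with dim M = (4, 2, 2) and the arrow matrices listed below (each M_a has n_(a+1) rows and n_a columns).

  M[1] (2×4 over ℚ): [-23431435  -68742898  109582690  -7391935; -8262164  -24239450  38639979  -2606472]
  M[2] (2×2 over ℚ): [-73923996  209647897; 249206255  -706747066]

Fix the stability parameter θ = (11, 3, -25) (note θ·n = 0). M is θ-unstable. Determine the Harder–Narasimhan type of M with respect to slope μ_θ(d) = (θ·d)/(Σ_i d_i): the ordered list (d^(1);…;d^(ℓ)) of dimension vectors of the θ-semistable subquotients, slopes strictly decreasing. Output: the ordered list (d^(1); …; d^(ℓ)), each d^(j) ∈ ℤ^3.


Via rank(M_{q-1}∘⋯∘M_p): M ≅ I[1,1]^2, I[1,3]^2.
μ_θ-semistable layers: μ^(1)=11; μ^(2)=-11/3

((2, 0, 0); (2, 2, 2))


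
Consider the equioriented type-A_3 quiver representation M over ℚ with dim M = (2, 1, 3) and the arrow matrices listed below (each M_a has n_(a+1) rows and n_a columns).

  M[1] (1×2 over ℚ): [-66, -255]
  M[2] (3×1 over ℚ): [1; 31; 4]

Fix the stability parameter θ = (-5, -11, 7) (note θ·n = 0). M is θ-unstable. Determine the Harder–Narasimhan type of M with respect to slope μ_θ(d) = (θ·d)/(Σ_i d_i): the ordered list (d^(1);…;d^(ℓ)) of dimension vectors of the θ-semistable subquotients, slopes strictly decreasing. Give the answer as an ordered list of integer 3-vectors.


Interval decomposition of M: I[1,1], I[1,3], I[3,3]^2.
HN type (ℓ=3): μ^(1)=7; μ^(2)=-5; μ^(3)=-8

((0, 0, 3); (1, 0, 0); (1, 1, 0))


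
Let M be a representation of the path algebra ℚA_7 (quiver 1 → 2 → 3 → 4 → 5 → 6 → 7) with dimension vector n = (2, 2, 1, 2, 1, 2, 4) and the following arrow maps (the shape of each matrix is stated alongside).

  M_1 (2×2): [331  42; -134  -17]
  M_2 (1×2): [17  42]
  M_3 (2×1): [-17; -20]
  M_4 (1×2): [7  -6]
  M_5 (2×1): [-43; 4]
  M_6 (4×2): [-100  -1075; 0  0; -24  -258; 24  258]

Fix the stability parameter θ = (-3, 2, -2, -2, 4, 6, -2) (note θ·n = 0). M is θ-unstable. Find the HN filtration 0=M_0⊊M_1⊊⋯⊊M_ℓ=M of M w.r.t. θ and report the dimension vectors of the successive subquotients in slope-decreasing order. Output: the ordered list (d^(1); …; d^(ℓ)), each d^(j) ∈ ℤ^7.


Via rank(M_{q-1}∘⋯∘M_p): M ≅ I[1,2], I[1,6], I[4,4], I[6,7], I[7,7]^3.
μ_θ-semistable layers: μ^(1)=6; μ^(2)=4; μ^(3)=2; μ^(4)=-2/3; μ^(5)=-2; μ^(6)=-3

((0, 0, 0, 0, 0, 1, 0); (0, 0, 0, 0, 1, 0, 0); (0, 1, 0, 0, 0, 1, 1); (0, 1, 1, 1, 0, 0, 0); (0, 0, 0, 1, 0, 0, 3); (2, 0, 0, 0, 0, 0, 0))


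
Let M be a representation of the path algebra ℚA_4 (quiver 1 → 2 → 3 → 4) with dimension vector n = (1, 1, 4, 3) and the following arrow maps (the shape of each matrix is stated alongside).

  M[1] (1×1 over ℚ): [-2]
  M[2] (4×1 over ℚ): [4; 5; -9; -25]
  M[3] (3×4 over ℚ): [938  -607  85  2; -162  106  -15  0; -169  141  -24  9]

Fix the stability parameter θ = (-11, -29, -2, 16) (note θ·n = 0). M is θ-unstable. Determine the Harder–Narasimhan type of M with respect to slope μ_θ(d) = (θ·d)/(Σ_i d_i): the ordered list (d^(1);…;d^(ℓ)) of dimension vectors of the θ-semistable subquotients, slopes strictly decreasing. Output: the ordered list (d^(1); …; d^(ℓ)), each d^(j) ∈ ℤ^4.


Via rank(M_{q-1}∘⋯∘M_p): M ≅ I[1,4], I[3,3], I[3,4]^2.
μ_θ-semistable layers: μ^(1)=16; μ^(2)=-2; μ^(3)=-20

((0, 0, 0, 3); (0, 0, 4, 0); (1, 1, 0, 0))


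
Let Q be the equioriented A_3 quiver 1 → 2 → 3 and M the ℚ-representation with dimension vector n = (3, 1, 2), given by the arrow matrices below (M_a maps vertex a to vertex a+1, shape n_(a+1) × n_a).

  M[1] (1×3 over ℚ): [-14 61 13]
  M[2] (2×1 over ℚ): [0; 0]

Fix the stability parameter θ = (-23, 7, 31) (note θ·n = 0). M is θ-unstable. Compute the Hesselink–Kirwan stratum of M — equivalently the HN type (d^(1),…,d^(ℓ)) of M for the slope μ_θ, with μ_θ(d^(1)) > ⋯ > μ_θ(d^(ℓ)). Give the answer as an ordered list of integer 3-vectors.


Via rank(M_{q-1}∘⋯∘M_p): M ≅ I[1,1]^2, I[1,2], I[3,3]^2.
μ_θ-semistable layers: μ^(1)=31; μ^(2)=7; μ^(3)=-23

((0, 0, 2); (0, 1, 0); (3, 0, 0))


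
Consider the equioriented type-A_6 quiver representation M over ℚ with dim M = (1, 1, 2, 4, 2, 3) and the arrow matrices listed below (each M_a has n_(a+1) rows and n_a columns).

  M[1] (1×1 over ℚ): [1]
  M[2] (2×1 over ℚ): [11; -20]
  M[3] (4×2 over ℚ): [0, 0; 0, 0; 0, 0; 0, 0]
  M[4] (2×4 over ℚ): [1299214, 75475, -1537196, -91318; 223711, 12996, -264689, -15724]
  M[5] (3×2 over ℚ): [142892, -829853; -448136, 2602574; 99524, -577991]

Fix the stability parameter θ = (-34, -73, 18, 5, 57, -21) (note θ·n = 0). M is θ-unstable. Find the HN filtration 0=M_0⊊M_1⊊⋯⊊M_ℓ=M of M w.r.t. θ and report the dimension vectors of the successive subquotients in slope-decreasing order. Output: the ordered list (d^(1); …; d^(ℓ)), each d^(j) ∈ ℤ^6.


Interval decomposition of M: I[1,3], I[3,3], I[4,4]^2, I[4,5], I[4,6], I[6,6]^2.
HN type (ℓ=5): μ^(1)=57; μ^(2)=18; μ^(3)=5; μ^(4)=-21; μ^(5)=-107/2

((0, 0, 0, 0, 1, 0); (0, 0, 2, 0, 1, 1); (0, 0, 0, 4, 0, 0); (0, 0, 0, 0, 0, 2); (1, 1, 0, 0, 0, 0))
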